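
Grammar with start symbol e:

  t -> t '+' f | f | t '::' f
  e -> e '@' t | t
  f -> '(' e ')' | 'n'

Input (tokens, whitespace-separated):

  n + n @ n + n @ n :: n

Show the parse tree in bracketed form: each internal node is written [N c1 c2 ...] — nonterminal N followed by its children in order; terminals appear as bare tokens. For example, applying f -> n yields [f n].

[e [e [e [t [t [f n]] + [f n]]] @ [t [t [f n]] + [f n]]] @ [t [t [f n]] :: [f n]]]

e
e @ t
e @ t @ t
t @ t @ t
t + f @ t @ t
f + f @ t @ t
n + f @ t @ t
n + n @ t @ t
n + n @ t + f @ t
n + n @ f + f @ t
n + n @ n + f @ t
n + n @ n + n @ t
n + n @ n + n @ t :: f
n + n @ n + n @ f :: f
n + n @ n + n @ n :: f
n + n @ n + n @ n :: n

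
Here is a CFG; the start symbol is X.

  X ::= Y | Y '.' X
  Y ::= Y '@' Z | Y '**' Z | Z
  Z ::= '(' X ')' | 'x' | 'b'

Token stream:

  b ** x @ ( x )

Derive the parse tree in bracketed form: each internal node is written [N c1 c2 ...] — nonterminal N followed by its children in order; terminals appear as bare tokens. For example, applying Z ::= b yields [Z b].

X
Y
Y @ Z
Y ** Z @ Z
Z ** Z @ Z
b ** Z @ Z
b ** x @ Z
b ** x @ ( X )
b ** x @ ( Y )
b ** x @ ( Z )
b ** x @ ( x )

[X [Y [Y [Y [Z b]] ** [Z x]] @ [Z ( [X [Y [Z x]]] )]]]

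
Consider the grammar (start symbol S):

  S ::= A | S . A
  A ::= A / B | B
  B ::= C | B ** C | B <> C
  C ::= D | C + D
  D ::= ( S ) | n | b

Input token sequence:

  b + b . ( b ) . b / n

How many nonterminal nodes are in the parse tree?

[S [S [S [A [B [C [C [D b]] + [D b]]]]] . [A [B [C [D ( [S [A [B [C [D b]]]]] )]]]]] . [A [A [B [C [D b]]]] / [B [C [D n]]]]]

26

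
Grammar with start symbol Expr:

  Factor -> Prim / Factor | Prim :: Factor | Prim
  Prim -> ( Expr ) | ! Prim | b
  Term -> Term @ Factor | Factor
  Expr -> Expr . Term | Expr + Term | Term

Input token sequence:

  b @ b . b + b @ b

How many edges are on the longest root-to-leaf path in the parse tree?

[Expr [Expr [Expr [Term [Term [Factor [Prim b]]] @ [Factor [Prim b]]]] . [Term [Factor [Prim b]]]] + [Term [Term [Factor [Prim b]]] @ [Factor [Prim b]]]]

7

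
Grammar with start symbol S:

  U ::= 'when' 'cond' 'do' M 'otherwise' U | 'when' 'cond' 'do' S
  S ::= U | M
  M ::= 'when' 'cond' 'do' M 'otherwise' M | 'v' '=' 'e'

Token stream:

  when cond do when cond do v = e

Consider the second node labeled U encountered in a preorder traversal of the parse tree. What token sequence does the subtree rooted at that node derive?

when cond do v = e

[S [U when cond do [S [U when cond do [S [M v = e]]]]]]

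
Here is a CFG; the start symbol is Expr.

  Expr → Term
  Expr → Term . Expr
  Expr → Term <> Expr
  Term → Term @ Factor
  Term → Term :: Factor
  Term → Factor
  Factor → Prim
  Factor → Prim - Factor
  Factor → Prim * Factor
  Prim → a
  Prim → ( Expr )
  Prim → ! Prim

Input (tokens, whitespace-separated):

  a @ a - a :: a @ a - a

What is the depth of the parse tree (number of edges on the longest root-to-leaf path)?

7

[Expr [Term [Term [Term [Term [Factor [Prim a]]] @ [Factor [Prim a] - [Factor [Prim a]]]] :: [Factor [Prim a]]] @ [Factor [Prim a] - [Factor [Prim a]]]]]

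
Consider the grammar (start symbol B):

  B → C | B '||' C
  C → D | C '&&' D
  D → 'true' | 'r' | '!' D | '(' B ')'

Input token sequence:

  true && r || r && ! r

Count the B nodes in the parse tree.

[B [B [C [C [D true]] && [D r]]] || [C [C [D r]] && [D ! [D r]]]]

2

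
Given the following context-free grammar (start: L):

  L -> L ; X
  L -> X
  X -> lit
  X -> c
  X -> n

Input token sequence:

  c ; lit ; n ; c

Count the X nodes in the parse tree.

4

[L [L [L [L [X c]] ; [X lit]] ; [X n]] ; [X c]]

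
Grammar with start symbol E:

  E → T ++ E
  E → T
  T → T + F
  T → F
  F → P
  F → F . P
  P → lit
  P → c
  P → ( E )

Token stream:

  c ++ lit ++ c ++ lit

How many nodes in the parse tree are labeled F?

4

[E [T [F [P c]]] ++ [E [T [F [P lit]]] ++ [E [T [F [P c]]] ++ [E [T [F [P lit]]]]]]]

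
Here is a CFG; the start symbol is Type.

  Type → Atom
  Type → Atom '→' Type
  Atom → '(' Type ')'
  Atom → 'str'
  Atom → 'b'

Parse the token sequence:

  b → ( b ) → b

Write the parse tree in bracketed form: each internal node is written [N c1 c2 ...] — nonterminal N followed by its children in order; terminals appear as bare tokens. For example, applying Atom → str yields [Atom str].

Type
Atom → Type
b → Type
b → Atom → Type
b → ( Type ) → Type
b → ( Atom ) → Type
b → ( b ) → Type
b → ( b ) → Atom
b → ( b ) → b

[Type [Atom b] → [Type [Atom ( [Type [Atom b]] )] → [Type [Atom b]]]]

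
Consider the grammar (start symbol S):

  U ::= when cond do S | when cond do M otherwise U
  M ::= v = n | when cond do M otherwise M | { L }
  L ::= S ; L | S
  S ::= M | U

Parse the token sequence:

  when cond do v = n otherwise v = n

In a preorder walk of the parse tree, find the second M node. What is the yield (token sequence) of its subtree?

[S [M when cond do [M v = n] otherwise [M v = n]]]

v = n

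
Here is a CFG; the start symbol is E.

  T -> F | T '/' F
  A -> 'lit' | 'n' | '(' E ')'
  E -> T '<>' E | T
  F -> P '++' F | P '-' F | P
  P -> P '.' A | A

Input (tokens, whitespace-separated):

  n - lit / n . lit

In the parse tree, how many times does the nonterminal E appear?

[E [T [T [F [P [A n]] - [F [P [A lit]]]]] / [F [P [P [A n]] . [A lit]]]]]

1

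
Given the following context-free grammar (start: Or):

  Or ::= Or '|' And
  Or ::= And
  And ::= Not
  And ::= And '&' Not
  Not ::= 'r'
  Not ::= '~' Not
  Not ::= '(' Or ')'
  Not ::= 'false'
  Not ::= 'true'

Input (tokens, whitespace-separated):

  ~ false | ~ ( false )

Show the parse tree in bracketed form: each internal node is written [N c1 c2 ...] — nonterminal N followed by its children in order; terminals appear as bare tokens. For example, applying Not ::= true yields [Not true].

Or
Or | And
And | And
Not | And
~ Not | And
~ false | And
~ false | Not
~ false | ~ Not
~ false | ~ ( Or )
~ false | ~ ( And )
~ false | ~ ( Not )
~ false | ~ ( false )

[Or [Or [And [Not ~ [Not false]]]] | [And [Not ~ [Not ( [Or [And [Not false]]] )]]]]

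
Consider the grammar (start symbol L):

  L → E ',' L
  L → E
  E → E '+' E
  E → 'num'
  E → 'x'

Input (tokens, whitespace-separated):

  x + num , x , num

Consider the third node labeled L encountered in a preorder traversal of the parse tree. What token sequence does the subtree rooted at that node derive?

num

[L [E [E x] + [E num]] , [L [E x] , [L [E num]]]]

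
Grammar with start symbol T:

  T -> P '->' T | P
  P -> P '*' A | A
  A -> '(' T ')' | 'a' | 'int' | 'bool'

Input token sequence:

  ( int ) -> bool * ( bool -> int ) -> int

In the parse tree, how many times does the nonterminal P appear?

[T [P [A ( [T [P [A int]]] )]] -> [T [P [P [A bool]] * [A ( [T [P [A bool]] -> [T [P [A int]]]] )]] -> [T [P [A int]]]]]

7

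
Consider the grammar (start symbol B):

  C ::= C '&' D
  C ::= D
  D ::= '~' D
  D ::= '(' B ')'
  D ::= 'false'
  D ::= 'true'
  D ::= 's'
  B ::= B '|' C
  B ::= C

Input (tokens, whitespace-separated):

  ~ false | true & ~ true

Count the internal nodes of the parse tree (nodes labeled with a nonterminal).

[B [B [C [D ~ [D false]]]] | [C [C [D true]] & [D ~ [D true]]]]

10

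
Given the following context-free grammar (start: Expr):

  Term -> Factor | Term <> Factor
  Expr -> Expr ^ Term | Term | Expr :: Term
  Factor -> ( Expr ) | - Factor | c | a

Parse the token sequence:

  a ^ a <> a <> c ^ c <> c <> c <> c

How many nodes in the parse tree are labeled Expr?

3

[Expr [Expr [Expr [Term [Factor a]]] ^ [Term [Term [Term [Factor a]] <> [Factor a]] <> [Factor c]]] ^ [Term [Term [Term [Term [Factor c]] <> [Factor c]] <> [Factor c]] <> [Factor c]]]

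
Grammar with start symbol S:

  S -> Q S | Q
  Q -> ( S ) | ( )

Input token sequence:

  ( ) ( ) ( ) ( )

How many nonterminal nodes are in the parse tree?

[S [Q ( )] [S [Q ( )] [S [Q ( )] [S [Q ( )]]]]]

8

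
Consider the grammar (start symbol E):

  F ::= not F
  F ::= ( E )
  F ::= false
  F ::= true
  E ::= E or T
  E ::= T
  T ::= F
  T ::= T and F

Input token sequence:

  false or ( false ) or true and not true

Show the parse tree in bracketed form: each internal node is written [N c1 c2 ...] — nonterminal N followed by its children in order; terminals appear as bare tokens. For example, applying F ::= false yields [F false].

E
E or T
E or T or T
T or T or T
F or T or T
false or T or T
false or F or T
false or ( E ) or T
false or ( T ) or T
false or ( F ) or T
false or ( false ) or T
false or ( false ) or T and F
false or ( false ) or F and F
false or ( false ) or true and F
false or ( false ) or true and not F
false or ( false ) or true and not true

[E [E [E [T [F false]]] or [T [F ( [E [T [F false]]] )]]] or [T [T [F true]] and [F not [F true]]]]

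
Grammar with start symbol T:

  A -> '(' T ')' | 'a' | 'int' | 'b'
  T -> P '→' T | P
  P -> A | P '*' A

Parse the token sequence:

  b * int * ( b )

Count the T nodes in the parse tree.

2

[T [P [P [P [A b]] * [A int]] * [A ( [T [P [A b]]] )]]]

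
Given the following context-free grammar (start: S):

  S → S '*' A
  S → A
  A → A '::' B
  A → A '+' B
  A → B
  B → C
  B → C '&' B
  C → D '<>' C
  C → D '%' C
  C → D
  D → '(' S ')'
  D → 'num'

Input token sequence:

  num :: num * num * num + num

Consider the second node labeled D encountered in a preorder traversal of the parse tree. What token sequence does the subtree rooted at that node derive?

num

[S [S [S [A [A [B [C [D num]]]] :: [B [C [D num]]]]] * [A [B [C [D num]]]]] * [A [A [B [C [D num]]]] + [B [C [D num]]]]]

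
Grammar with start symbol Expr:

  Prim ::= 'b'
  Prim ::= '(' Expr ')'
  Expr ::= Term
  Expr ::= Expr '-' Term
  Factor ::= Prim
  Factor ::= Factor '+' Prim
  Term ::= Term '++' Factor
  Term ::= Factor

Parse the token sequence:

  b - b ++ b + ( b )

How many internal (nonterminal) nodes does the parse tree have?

17

[Expr [Expr [Term [Factor [Prim b]]]] - [Term [Term [Factor [Prim b]]] ++ [Factor [Factor [Prim b]] + [Prim ( [Expr [Term [Factor [Prim b]]]] )]]]]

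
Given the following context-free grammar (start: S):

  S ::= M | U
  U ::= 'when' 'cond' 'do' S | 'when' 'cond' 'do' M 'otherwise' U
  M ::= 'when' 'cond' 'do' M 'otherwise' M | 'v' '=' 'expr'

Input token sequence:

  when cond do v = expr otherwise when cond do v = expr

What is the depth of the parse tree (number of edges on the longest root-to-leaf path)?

5

[S [U when cond do [M v = expr] otherwise [U when cond do [S [M v = expr]]]]]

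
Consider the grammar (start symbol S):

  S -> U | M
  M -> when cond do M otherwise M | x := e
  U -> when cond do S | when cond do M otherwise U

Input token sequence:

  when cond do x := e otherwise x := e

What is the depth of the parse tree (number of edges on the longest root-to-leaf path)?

3

[S [M when cond do [M x := e] otherwise [M x := e]]]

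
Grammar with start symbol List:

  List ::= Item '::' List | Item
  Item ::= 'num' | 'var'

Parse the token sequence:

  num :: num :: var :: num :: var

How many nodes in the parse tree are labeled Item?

5

[List [Item num] :: [List [Item num] :: [List [Item var] :: [List [Item num] :: [List [Item var]]]]]]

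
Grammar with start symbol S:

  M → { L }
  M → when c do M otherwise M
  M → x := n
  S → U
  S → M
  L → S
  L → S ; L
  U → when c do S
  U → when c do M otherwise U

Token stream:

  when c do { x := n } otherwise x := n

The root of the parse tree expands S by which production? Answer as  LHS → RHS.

S → M

[S [M when c do [M { [L [S [M x := n]]] }] otherwise [M x := n]]]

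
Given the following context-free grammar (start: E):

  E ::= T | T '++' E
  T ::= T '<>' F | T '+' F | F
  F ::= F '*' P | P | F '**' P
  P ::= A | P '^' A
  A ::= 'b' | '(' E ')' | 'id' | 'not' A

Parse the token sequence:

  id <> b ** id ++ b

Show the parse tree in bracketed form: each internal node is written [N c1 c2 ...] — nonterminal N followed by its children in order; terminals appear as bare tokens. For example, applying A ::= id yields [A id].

[E [T [T [F [P [A id]]]] <> [F [F [P [A b]]] ** [P [A id]]]] ++ [E [T [F [P [A b]]]]]]

E
T ++ E
T <> F ++ E
F <> F ++ E
P <> F ++ E
A <> F ++ E
id <> F ++ E
id <> F ** P ++ E
id <> P ** P ++ E
id <> A ** P ++ E
id <> b ** P ++ E
id <> b ** A ++ E
id <> b ** id ++ E
id <> b ** id ++ T
id <> b ** id ++ F
id <> b ** id ++ P
id <> b ** id ++ A
id <> b ** id ++ b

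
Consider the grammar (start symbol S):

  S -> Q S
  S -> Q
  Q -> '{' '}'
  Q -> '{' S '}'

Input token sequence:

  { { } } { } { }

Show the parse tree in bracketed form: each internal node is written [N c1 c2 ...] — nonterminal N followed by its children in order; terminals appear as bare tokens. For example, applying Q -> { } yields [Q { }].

S
Q S
{ S } S
{ Q } S
{ { } } S
{ { } } Q S
{ { } } { } S
{ { } } { } Q
{ { } } { } { }

[S [Q { [S [Q { }]] }] [S [Q { }] [S [Q { }]]]]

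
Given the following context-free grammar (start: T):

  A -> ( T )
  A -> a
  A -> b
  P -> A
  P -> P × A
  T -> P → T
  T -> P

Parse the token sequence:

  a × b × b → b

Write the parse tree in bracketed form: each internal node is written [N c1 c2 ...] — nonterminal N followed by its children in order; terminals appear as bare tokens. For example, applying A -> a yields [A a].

[T [P [P [P [A a]] × [A b]] × [A b]] → [T [P [A b]]]]

T
P → T
P × A → T
P × A × A → T
A × A × A → T
a × A × A → T
a × b × A → T
a × b × b → T
a × b × b → P
a × b × b → A
a × b × b → b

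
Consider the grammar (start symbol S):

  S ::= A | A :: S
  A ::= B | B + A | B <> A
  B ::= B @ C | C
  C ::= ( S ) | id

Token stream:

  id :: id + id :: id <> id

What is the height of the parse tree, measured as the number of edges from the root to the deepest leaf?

7

[S [A [B [C id]]] :: [S [A [B [C id]] + [A [B [C id]]]] :: [S [A [B [C id]] <> [A [B [C id]]]]]]]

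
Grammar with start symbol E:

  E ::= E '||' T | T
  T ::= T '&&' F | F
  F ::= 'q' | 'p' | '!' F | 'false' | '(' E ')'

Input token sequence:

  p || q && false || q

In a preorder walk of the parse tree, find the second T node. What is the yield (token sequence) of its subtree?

q && false

[E [E [E [T [F p]]] || [T [T [F q]] && [F false]]] || [T [F q]]]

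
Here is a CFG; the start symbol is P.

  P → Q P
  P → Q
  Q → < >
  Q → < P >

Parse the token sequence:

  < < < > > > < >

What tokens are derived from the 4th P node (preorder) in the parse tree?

[P [Q < [P [Q < [P [Q < >]] >]] >] [P [Q < >]]]

< >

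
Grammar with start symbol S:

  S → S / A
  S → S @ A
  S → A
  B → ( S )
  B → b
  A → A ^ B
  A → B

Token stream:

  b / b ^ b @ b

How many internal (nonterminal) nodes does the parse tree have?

[S [S [S [A [B b]]] / [A [A [B b]] ^ [B b]]] @ [A [B b]]]

11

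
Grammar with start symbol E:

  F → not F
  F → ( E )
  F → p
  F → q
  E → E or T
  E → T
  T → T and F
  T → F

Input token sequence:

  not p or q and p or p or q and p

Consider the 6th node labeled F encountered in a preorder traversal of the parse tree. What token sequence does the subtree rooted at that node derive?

[E [E [E [E [T [F not [F p]]]] or [T [T [F q]] and [F p]]] or [T [F p]]] or [T [T [F q]] and [F p]]]

q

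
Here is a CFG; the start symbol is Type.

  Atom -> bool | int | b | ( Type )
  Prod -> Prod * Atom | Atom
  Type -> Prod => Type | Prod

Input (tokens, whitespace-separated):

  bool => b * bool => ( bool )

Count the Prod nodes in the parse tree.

[Type [Prod [Atom bool]] => [Type [Prod [Prod [Atom b]] * [Atom bool]] => [Type [Prod [Atom ( [Type [Prod [Atom bool]]] )]]]]]

5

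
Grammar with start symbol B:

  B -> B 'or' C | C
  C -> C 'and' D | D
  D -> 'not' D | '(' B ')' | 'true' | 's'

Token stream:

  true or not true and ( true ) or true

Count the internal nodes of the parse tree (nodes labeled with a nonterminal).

15

[B [B [B [C [D true]]] or [C [C [D not [D true]]] and [D ( [B [C [D true]]] )]]] or [C [D true]]]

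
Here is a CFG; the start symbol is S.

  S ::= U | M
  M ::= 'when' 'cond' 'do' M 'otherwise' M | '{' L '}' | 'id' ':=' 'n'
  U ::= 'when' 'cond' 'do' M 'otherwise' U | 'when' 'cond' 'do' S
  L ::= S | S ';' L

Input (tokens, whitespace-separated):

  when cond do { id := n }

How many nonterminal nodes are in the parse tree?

[S [U when cond do [S [M { [L [S [M id := n]]] }]]]]

7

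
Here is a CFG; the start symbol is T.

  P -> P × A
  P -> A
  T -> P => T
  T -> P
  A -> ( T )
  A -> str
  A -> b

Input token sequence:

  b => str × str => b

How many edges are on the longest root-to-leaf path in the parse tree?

[T [P [A b]] => [T [P [P [A str]] × [A str]] => [T [P [A b]]]]]

5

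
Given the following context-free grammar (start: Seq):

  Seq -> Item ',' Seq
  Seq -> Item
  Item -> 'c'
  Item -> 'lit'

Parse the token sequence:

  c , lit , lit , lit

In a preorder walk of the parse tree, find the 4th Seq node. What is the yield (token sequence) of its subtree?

[Seq [Item c] , [Seq [Item lit] , [Seq [Item lit] , [Seq [Item lit]]]]]

lit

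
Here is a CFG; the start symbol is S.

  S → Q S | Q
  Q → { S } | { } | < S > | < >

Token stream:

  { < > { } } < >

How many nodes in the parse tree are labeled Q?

[S [Q { [S [Q < >] [S [Q { }]]] }] [S [Q < >]]]

4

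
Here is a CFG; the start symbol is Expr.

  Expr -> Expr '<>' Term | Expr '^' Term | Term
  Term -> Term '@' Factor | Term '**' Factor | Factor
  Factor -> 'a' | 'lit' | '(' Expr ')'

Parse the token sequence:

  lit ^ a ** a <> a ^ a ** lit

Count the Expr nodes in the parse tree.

4

[Expr [Expr [Expr [Expr [Term [Factor lit]]] ^ [Term [Term [Factor a]] ** [Factor a]]] <> [Term [Factor a]]] ^ [Term [Term [Factor a]] ** [Factor lit]]]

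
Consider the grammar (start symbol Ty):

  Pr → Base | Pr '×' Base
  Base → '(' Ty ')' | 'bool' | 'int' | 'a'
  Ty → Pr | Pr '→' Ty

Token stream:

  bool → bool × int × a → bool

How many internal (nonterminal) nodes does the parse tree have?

13

[Ty [Pr [Base bool]] → [Ty [Pr [Pr [Pr [Base bool]] × [Base int]] × [Base a]] → [Ty [Pr [Base bool]]]]]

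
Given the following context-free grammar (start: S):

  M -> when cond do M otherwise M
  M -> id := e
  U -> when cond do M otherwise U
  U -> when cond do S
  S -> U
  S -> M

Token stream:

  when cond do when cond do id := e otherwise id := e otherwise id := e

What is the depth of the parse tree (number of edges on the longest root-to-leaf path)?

4

[S [M when cond do [M when cond do [M id := e] otherwise [M id := e]] otherwise [M id := e]]]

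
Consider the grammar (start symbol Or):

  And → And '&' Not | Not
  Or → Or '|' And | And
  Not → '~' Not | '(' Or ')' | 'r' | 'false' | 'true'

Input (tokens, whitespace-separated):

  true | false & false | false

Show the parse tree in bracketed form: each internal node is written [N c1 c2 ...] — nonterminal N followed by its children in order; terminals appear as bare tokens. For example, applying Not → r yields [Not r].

[Or [Or [Or [And [Not true]]] | [And [And [Not false]] & [Not false]]] | [And [Not false]]]

Or
Or | And
Or | And | And
And | And | And
Not | And | And
true | And | And
true | And & Not | And
true | Not & Not | And
true | false & Not | And
true | false & false | And
true | false & false | Not
true | false & false | false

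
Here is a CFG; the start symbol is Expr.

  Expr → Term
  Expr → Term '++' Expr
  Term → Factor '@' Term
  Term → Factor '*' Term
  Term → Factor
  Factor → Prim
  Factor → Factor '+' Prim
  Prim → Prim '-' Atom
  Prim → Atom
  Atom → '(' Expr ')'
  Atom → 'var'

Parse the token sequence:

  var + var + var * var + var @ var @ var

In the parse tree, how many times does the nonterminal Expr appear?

1

[Expr [Term [Factor [Factor [Factor [Prim [Atom var]]] + [Prim [Atom var]]] + [Prim [Atom var]]] * [Term [Factor [Factor [Prim [Atom var]]] + [Prim [Atom var]]] @ [Term [Factor [Prim [Atom var]]] @ [Term [Factor [Prim [Atom var]]]]]]]]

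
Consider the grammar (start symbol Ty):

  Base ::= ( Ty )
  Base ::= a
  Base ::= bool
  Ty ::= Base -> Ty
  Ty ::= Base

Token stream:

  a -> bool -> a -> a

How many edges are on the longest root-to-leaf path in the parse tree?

5

[Ty [Base a] -> [Ty [Base bool] -> [Ty [Base a] -> [Ty [Base a]]]]]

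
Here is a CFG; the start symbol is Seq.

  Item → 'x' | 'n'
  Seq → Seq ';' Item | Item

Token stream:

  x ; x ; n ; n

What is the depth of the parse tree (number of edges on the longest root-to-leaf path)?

[Seq [Seq [Seq [Seq [Item x]] ; [Item x]] ; [Item n]] ; [Item n]]

5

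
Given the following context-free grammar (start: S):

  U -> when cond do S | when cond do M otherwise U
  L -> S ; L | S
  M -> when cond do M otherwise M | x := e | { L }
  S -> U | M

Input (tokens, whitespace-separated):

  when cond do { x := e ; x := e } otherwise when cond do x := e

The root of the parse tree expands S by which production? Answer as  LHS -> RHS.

[S [U when cond do [M { [L [S [M x := e]] ; [L [S [M x := e]]]] }] otherwise [U when cond do [S [M x := e]]]]]

S -> U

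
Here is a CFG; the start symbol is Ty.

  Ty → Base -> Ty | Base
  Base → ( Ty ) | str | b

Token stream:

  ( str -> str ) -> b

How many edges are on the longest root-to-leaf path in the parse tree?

5

[Ty [Base ( [Ty [Base str] -> [Ty [Base str]]] )] -> [Ty [Base b]]]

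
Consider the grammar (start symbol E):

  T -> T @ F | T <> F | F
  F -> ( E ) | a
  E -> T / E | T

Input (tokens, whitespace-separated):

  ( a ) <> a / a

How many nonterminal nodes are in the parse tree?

11

[E [T [T [F ( [E [T [F a]]] )]] <> [F a]] / [E [T [F a]]]]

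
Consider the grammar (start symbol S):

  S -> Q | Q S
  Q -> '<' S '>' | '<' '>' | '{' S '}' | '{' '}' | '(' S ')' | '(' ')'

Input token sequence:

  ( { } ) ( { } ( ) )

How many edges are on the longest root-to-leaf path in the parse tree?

[S [Q ( [S [Q { }]] )] [S [Q ( [S [Q { }] [S [Q ( )]]] )]]]

6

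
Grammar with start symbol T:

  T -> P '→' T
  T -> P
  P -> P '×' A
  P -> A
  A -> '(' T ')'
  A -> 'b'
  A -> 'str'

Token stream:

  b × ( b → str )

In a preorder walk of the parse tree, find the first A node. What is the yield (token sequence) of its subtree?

[T [P [P [A b]] × [A ( [T [P [A b]] → [T [P [A str]]]] )]]]

b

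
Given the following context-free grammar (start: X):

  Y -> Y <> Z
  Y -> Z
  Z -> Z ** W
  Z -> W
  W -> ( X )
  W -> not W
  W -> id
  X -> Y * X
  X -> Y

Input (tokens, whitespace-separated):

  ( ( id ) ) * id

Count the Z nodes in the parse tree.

[X [Y [Z [W ( [X [Y [Z [W ( [X [Y [Z [W id]]]] )]]]] )]]] * [X [Y [Z [W id]]]]]

4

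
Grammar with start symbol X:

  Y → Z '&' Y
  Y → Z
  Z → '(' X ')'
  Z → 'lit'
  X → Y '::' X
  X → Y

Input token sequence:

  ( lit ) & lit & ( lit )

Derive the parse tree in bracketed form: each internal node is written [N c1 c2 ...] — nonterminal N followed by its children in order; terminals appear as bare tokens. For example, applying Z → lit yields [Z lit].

X
Y
Z & Y
( X ) & Y
( Y ) & Y
( Z ) & Y
( lit ) & Y
( lit ) & Z & Y
( lit ) & lit & Y
( lit ) & lit & Z
( lit ) & lit & ( X )
( lit ) & lit & ( Y )
( lit ) & lit & ( Z )
( lit ) & lit & ( lit )

[X [Y [Z ( [X [Y [Z lit]]] )] & [Y [Z lit] & [Y [Z ( [X [Y [Z lit]]] )]]]]]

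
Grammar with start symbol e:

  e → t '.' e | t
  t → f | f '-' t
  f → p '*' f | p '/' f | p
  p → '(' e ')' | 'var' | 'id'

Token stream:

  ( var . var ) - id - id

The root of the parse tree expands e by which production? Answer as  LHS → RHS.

e → t

[e [t [f [p ( [e [t [f [p var]]] . [e [t [f [p var]]]]] )]] - [t [f [p id]] - [t [f [p id]]]]]]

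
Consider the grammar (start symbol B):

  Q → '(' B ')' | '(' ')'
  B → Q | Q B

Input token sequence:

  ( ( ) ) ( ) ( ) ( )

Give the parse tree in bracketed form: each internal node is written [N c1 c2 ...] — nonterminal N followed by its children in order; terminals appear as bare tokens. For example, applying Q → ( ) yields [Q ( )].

B
Q B
( B ) B
( Q ) B
( ( ) ) B
( ( ) ) Q B
( ( ) ) ( ) B
( ( ) ) ( ) Q B
( ( ) ) ( ) ( ) B
( ( ) ) ( ) ( ) Q
( ( ) ) ( ) ( ) ( )

[B [Q ( [B [Q ( )]] )] [B [Q ( )] [B [Q ( )] [B [Q ( )]]]]]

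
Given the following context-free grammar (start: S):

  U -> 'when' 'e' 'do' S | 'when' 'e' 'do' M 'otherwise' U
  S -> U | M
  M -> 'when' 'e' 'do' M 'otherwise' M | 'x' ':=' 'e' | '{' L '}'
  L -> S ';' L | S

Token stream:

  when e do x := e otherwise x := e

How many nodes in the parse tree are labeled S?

[S [M when e do [M x := e] otherwise [M x := e]]]

1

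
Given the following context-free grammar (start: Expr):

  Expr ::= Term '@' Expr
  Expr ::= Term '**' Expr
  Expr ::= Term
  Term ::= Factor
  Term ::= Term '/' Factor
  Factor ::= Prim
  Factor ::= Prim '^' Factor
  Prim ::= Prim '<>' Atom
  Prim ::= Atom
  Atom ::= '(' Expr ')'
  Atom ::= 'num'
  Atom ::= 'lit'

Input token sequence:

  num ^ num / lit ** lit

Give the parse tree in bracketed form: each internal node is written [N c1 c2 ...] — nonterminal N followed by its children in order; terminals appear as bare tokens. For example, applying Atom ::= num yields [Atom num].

Expr
Term ** Expr
Term / Factor ** Expr
Factor / Factor ** Expr
Prim ^ Factor / Factor ** Expr
Atom ^ Factor / Factor ** Expr
num ^ Factor / Factor ** Expr
num ^ Prim / Factor ** Expr
num ^ Atom / Factor ** Expr
num ^ num / Factor ** Expr
num ^ num / Prim ** Expr
num ^ num / Atom ** Expr
num ^ num / lit ** Expr
num ^ num / lit ** Term
num ^ num / lit ** Factor
num ^ num / lit ** Prim
num ^ num / lit ** Atom
num ^ num / lit ** lit

[Expr [Term [Term [Factor [Prim [Atom num]] ^ [Factor [Prim [Atom num]]]]] / [Factor [Prim [Atom lit]]]] ** [Expr [Term [Factor [Prim [Atom lit]]]]]]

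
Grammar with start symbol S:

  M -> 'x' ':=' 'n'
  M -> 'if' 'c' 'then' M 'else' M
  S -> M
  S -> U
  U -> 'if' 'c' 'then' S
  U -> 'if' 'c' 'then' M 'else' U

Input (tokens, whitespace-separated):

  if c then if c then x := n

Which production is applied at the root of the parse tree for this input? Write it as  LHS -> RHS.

[S [U if c then [S [U if c then [S [M x := n]]]]]]

S -> U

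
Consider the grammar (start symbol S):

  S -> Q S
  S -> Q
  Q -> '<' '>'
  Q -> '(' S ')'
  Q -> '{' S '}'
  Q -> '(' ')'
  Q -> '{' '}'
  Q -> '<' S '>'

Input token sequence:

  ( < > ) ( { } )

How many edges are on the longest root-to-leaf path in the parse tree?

[S [Q ( [S [Q < >]] )] [S [Q ( [S [Q { }]] )]]]

5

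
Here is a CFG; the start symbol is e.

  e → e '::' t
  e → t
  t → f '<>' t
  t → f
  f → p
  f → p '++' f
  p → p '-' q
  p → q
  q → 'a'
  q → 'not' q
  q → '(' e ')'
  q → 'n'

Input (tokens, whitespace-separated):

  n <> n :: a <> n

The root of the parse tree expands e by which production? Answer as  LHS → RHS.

e → e '::' t

[e [e [t [f [p [q n]]] <> [t [f [p [q n]]]]]] :: [t [f [p [q a]]] <> [t [f [p [q n]]]]]]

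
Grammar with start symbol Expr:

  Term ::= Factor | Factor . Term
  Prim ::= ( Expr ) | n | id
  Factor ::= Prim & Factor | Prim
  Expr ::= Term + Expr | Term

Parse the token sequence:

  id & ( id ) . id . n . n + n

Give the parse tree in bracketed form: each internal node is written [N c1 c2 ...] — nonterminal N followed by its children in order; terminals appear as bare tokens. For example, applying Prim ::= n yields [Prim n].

Expr
Term + Expr
Factor . Term + Expr
Prim & Factor . Term + Expr
id & Factor . Term + Expr
id & Prim . Term + Expr
id & ( Expr ) . Term + Expr
id & ( Term ) . Term + Expr
id & ( Factor ) . Term + Expr
id & ( Prim ) . Term + Expr
id & ( id ) . Term + Expr
id & ( id ) . Factor . Term + Expr
id & ( id ) . Prim . Term + Expr
id & ( id ) . id . Term + Expr
id & ( id ) . id . Factor . Term + Expr
id & ( id ) . id . Prim . Term + Expr
id & ( id ) . id . n . Term + Expr
id & ( id ) . id . n . Factor + Expr
id & ( id ) . id . n . Prim + Expr
id & ( id ) . id . n . n + Expr
id & ( id ) . id . n . n + Term
id & ( id ) . id . n . n + Factor
id & ( id ) . id . n . n + Prim
id & ( id ) . id . n . n + n

[Expr [Term [Factor [Prim id] & [Factor [Prim ( [Expr [Term [Factor [Prim id]]]] )]]] . [Term [Factor [Prim id]] . [Term [Factor [Prim n]] . [Term [Factor [Prim n]]]]]] + [Expr [Term [Factor [Prim n]]]]]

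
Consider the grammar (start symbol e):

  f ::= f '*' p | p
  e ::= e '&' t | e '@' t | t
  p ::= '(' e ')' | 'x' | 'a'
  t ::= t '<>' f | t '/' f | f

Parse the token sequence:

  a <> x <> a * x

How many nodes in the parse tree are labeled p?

[e [t [t [t [f [p a]]] <> [f [p x]]] <> [f [f [p a]] * [p x]]]]

4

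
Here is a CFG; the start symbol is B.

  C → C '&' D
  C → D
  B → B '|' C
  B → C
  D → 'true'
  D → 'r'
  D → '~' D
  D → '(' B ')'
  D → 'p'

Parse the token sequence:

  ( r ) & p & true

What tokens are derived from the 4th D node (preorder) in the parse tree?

[B [C [C [C [D ( [B [C [D r]]] )]] & [D p]] & [D true]]]

true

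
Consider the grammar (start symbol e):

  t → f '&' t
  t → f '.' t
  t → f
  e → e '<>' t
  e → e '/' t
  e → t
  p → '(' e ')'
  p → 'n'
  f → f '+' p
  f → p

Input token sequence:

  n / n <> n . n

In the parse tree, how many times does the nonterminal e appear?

3

[e [e [e [t [f [p n]]]] / [t [f [p n]]]] <> [t [f [p n]] . [t [f [p n]]]]]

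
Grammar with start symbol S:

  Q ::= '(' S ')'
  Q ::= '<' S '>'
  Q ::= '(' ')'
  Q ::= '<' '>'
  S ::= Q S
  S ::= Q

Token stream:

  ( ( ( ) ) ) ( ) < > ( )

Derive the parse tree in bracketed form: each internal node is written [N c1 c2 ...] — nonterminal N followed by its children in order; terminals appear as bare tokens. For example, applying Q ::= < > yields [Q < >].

[S [Q ( [S [Q ( [S [Q ( )]] )]] )] [S [Q ( )] [S [Q < >] [S [Q ( )]]]]]

S
Q S
( S ) S
( Q ) S
( ( S ) ) S
( ( Q ) ) S
( ( ( ) ) ) S
( ( ( ) ) ) Q S
( ( ( ) ) ) ( ) S
( ( ( ) ) ) ( ) Q S
( ( ( ) ) ) ( ) < > S
( ( ( ) ) ) ( ) < > Q
( ( ( ) ) ) ( ) < > ( )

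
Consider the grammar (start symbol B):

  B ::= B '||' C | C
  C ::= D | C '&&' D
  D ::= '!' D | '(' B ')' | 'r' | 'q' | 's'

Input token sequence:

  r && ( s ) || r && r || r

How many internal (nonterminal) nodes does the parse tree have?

[B [B [B [C [C [D r]] && [D ( [B [C [D s]]] )]]] || [C [C [D r]] && [D r]]] || [C [D r]]]

16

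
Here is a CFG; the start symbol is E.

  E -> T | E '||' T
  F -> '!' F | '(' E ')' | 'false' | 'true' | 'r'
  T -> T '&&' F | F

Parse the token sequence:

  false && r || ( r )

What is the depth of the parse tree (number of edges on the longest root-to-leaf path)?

[E [E [T [T [F false]] && [F r]]] || [T [F ( [E [T [F r]]] )]]]

6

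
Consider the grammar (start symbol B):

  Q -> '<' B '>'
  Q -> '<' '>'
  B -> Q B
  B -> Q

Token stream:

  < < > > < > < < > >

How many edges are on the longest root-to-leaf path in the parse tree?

6

[B [Q < [B [Q < >]] >] [B [Q < >] [B [Q < [B [Q < >]] >]]]]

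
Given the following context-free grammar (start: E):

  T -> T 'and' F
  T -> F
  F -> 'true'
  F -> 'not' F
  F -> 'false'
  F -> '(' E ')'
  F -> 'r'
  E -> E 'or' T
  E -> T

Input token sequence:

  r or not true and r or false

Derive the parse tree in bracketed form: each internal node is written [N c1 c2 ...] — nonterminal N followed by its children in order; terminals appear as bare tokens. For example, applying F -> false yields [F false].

E
E or T
E or T or T
T or T or T
F or T or T
r or T or T
r or T and F or T
r or F and F or T
r or not F and F or T
r or not true and F or T
r or not true and r or T
r or not true and r or F
r or not true and r or false

[E [E [E [T [F r]]] or [T [T [F not [F true]]] and [F r]]] or [T [F false]]]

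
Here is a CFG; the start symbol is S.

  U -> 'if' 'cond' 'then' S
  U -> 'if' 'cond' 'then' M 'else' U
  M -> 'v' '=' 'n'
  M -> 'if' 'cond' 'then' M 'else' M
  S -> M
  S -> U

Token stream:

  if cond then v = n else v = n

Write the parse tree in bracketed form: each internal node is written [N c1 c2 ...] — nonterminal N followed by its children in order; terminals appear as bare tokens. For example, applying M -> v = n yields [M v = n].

S
M
if cond then M else M
if cond then v = n else M
if cond then v = n else v = n

[S [M if cond then [M v = n] else [M v = n]]]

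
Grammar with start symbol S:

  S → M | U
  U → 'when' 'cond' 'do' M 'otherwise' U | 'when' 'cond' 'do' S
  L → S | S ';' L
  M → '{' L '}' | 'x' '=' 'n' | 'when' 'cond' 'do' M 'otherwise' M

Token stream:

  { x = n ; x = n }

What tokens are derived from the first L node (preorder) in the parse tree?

x = n ; x = n

[S [M { [L [S [M x = n]] ; [L [S [M x = n]]]] }]]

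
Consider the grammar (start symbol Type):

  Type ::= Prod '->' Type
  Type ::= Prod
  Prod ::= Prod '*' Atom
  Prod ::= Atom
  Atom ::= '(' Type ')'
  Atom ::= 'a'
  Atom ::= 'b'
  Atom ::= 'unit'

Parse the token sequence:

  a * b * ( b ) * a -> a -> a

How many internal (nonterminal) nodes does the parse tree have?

[Type [Prod [Prod [Prod [Prod [Atom a]] * [Atom b]] * [Atom ( [Type [Prod [Atom b]]] )]] * [Atom a]] -> [Type [Prod [Atom a]] -> [Type [Prod [Atom a]]]]]

18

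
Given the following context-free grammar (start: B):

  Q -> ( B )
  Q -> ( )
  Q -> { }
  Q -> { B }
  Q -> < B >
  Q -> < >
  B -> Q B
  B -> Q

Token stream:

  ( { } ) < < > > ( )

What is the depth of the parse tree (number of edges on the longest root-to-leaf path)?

[B [Q ( [B [Q { }]] )] [B [Q < [B [Q < >]] >] [B [Q ( )]]]]

5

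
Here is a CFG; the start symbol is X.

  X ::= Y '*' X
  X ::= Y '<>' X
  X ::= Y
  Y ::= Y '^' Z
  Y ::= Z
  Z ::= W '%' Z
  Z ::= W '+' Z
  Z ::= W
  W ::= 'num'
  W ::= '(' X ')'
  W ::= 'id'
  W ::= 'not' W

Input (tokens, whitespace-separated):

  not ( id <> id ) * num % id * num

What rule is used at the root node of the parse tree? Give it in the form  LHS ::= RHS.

X ::= Y '*' X

[X [Y [Z [W not [W ( [X [Y [Z [W id]]] <> [X [Y [Z [W id]]]]] )]]]] * [X [Y [Z [W num] % [Z [W id]]]] * [X [Y [Z [W num]]]]]]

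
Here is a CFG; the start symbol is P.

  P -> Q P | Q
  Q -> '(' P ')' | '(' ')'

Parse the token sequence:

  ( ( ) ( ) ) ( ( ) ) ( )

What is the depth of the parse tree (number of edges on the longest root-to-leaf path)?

5

[P [Q ( [P [Q ( )] [P [Q ( )]]] )] [P [Q ( [P [Q ( )]] )] [P [Q ( )]]]]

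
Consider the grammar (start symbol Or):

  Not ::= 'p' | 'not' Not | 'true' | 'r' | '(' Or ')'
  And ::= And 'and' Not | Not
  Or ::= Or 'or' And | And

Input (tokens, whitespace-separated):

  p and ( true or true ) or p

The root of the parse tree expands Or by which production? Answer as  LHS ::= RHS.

Or ::= Or 'or' And

[Or [Or [And [And [Not p]] and [Not ( [Or [Or [And [Not true]]] or [And [Not true]]] )]]] or [And [Not p]]]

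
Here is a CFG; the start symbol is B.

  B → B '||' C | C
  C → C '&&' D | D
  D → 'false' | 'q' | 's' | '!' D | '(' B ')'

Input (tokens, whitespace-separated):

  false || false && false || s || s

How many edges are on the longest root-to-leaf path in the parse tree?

6

[B [B [B [B [C [D false]]] || [C [C [D false]] && [D false]]] || [C [D s]]] || [C [D s]]]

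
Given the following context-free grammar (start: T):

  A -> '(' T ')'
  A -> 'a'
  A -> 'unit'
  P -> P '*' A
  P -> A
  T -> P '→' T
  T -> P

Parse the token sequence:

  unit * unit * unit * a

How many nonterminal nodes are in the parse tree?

9

[T [P [P [P [P [A unit]] * [A unit]] * [A unit]] * [A a]]]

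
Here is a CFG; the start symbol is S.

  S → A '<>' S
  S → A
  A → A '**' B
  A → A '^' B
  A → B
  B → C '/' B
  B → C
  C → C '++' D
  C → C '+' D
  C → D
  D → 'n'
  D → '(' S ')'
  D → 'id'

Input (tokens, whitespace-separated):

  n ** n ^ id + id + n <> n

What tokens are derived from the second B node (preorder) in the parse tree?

[S [A [A [A [B [C [D n]]]] ** [B [C [D n]]]] ^ [B [C [C [C [D id]] + [D id]] + [D n]]]] <> [S [A [B [C [D n]]]]]]

n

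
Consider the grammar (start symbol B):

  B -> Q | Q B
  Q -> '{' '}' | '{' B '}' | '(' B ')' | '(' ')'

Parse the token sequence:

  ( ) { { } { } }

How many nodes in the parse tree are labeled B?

4

[B [Q ( )] [B [Q { [B [Q { }] [B [Q { }]]] }]]]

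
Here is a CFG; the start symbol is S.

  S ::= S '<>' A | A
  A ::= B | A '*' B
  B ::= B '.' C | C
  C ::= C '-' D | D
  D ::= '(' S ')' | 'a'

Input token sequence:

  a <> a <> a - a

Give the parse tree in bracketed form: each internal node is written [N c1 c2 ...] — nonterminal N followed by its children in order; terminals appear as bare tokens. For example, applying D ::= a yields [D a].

[S [S [S [A [B [C [D a]]]]] <> [A [B [C [D a]]]]] <> [A [B [C [C [D a]] - [D a]]]]]

S
S <> A
S <> A <> A
A <> A <> A
B <> A <> A
C <> A <> A
D <> A <> A
a <> A <> A
a <> B <> A
a <> C <> A
a <> D <> A
a <> a <> A
a <> a <> B
a <> a <> C
a <> a <> C - D
a <> a <> D - D
a <> a <> a - D
a <> a <> a - a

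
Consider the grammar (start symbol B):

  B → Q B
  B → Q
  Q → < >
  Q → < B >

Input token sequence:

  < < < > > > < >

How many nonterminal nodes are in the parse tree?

[B [Q < [B [Q < [B [Q < >]] >]] >] [B [Q < >]]]

8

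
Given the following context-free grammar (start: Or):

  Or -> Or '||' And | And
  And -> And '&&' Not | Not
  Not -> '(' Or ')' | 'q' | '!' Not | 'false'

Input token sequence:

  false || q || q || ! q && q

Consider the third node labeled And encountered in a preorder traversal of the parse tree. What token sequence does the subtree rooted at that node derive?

[Or [Or [Or [Or [And [Not false]]] || [And [Not q]]] || [And [Not q]]] || [And [And [Not ! [Not q]]] && [Not q]]]

q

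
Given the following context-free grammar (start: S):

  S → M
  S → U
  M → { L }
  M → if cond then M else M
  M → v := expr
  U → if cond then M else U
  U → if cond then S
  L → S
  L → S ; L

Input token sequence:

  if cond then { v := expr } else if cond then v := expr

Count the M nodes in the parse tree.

[S [U if cond then [M { [L [S [M v := expr]]] }] else [U if cond then [S [M v := expr]]]]]

3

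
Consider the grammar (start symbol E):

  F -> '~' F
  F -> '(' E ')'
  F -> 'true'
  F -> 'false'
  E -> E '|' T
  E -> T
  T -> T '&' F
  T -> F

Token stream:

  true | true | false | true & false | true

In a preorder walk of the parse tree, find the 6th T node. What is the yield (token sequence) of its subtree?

true

[E [E [E [E [E [T [F true]]] | [T [F true]]] | [T [F false]]] | [T [T [F true]] & [F false]]] | [T [F true]]]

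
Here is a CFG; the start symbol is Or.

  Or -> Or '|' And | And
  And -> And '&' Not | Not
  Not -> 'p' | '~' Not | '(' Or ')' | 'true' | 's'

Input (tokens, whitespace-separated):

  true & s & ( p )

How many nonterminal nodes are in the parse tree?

[Or [And [And [And [Not true]] & [Not s]] & [Not ( [Or [And [Not p]]] )]]]

10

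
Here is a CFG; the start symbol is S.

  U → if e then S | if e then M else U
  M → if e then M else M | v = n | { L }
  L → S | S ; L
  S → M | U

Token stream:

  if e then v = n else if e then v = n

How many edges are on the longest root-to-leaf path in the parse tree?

[S [U if e then [M v = n] else [U if e then [S [M v = n]]]]]

5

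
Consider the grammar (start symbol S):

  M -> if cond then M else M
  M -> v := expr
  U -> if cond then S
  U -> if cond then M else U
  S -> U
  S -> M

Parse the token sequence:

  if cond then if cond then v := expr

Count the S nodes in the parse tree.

[S [U if cond then [S [U if cond then [S [M v := expr]]]]]]

3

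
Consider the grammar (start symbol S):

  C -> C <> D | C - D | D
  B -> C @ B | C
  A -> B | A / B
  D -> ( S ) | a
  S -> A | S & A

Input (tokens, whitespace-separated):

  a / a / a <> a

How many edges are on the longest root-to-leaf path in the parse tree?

7

[S [A [A [A [B [C [D a]]]] / [B [C [D a]]]] / [B [C [C [D a]] <> [D a]]]]]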